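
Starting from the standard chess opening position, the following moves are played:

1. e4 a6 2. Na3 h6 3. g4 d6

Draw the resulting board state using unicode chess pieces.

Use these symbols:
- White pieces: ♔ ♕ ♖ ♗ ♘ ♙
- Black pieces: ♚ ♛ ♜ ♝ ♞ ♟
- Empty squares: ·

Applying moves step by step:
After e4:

♜ ♞ ♝ ♛ ♚ ♝ ♞ ♜
♟ ♟ ♟ ♟ ♟ ♟ ♟ ♟
· · · · · · · ·
· · · · · · · ·
· · · · ♙ · · ·
· · · · · · · ·
♙ ♙ ♙ ♙ · ♙ ♙ ♙
♖ ♘ ♗ ♕ ♔ ♗ ♘ ♖


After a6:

♜ ♞ ♝ ♛ ♚ ♝ ♞ ♜
· ♟ ♟ ♟ ♟ ♟ ♟ ♟
♟ · · · · · · ·
· · · · · · · ·
· · · · ♙ · · ·
· · · · · · · ·
♙ ♙ ♙ ♙ · ♙ ♙ ♙
♖ ♘ ♗ ♕ ♔ ♗ ♘ ♖


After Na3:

♜ ♞ ♝ ♛ ♚ ♝ ♞ ♜
· ♟ ♟ ♟ ♟ ♟ ♟ ♟
♟ · · · · · · ·
· · · · · · · ·
· · · · ♙ · · ·
♘ · · · · · · ·
♙ ♙ ♙ ♙ · ♙ ♙ ♙
♖ · ♗ ♕ ♔ ♗ ♘ ♖


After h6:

♜ ♞ ♝ ♛ ♚ ♝ ♞ ♜
· ♟ ♟ ♟ ♟ ♟ ♟ ·
♟ · · · · · · ♟
· · · · · · · ·
· · · · ♙ · · ·
♘ · · · · · · ·
♙ ♙ ♙ ♙ · ♙ ♙ ♙
♖ · ♗ ♕ ♔ ♗ ♘ ♖


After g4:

♜ ♞ ♝ ♛ ♚ ♝ ♞ ♜
· ♟ ♟ ♟ ♟ ♟ ♟ ·
♟ · · · · · · ♟
· · · · · · · ·
· · · · ♙ · ♙ ·
♘ · · · · · · ·
♙ ♙ ♙ ♙ · ♙ · ♙
♖ · ♗ ♕ ♔ ♗ ♘ ♖


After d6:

♜ ♞ ♝ ♛ ♚ ♝ ♞ ♜
· ♟ ♟ · ♟ ♟ ♟ ·
♟ · · ♟ · · · ♟
· · · · · · · ·
· · · · ♙ · ♙ ·
♘ · · · · · · ·
♙ ♙ ♙ ♙ · ♙ · ♙
♖ · ♗ ♕ ♔ ♗ ♘ ♖



  a b c d e f g h
  ─────────────────
8│♜ ♞ ♝ ♛ ♚ ♝ ♞ ♜│8
7│· ♟ ♟ · ♟ ♟ ♟ ·│7
6│♟ · · ♟ · · · ♟│6
5│· · · · · · · ·│5
4│· · · · ♙ · ♙ ·│4
3│♘ · · · · · · ·│3
2│♙ ♙ ♙ ♙ · ♙ · ♙│2
1│♖ · ♗ ♕ ♔ ♗ ♘ ♖│1
  ─────────────────
  a b c d e f g h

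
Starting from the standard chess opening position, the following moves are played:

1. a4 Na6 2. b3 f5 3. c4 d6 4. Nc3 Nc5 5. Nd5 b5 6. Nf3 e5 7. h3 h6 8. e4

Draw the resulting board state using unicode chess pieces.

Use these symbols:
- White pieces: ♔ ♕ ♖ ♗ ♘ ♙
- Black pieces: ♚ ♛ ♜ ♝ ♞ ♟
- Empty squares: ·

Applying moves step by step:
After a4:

♜ ♞ ♝ ♛ ♚ ♝ ♞ ♜
♟ ♟ ♟ ♟ ♟ ♟ ♟ ♟
· · · · · · · ·
· · · · · · · ·
♙ · · · · · · ·
· · · · · · · ·
· ♙ ♙ ♙ ♙ ♙ ♙ ♙
♖ ♘ ♗ ♕ ♔ ♗ ♘ ♖


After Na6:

♜ · ♝ ♛ ♚ ♝ ♞ ♜
♟ ♟ ♟ ♟ ♟ ♟ ♟ ♟
♞ · · · · · · ·
· · · · · · · ·
♙ · · · · · · ·
· · · · · · · ·
· ♙ ♙ ♙ ♙ ♙ ♙ ♙
♖ ♘ ♗ ♕ ♔ ♗ ♘ ♖


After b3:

♜ · ♝ ♛ ♚ ♝ ♞ ♜
♟ ♟ ♟ ♟ ♟ ♟ ♟ ♟
♞ · · · · · · ·
· · · · · · · ·
♙ · · · · · · ·
· ♙ · · · · · ·
· · ♙ ♙ ♙ ♙ ♙ ♙
♖ ♘ ♗ ♕ ♔ ♗ ♘ ♖


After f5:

♜ · ♝ ♛ ♚ ♝ ♞ ♜
♟ ♟ ♟ ♟ ♟ · ♟ ♟
♞ · · · · · · ·
· · · · · ♟ · ·
♙ · · · · · · ·
· ♙ · · · · · ·
· · ♙ ♙ ♙ ♙ ♙ ♙
♖ ♘ ♗ ♕ ♔ ♗ ♘ ♖


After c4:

♜ · ♝ ♛ ♚ ♝ ♞ ♜
♟ ♟ ♟ ♟ ♟ · ♟ ♟
♞ · · · · · · ·
· · · · · ♟ · ·
♙ · ♙ · · · · ·
· ♙ · · · · · ·
· · · ♙ ♙ ♙ ♙ ♙
♖ ♘ ♗ ♕ ♔ ♗ ♘ ♖


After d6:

♜ · ♝ ♛ ♚ ♝ ♞ ♜
♟ ♟ ♟ · ♟ · ♟ ♟
♞ · · ♟ · · · ·
· · · · · ♟ · ·
♙ · ♙ · · · · ·
· ♙ · · · · · ·
· · · ♙ ♙ ♙ ♙ ♙
♖ ♘ ♗ ♕ ♔ ♗ ♘ ♖


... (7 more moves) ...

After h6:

♜ · ♝ ♛ ♚ ♝ ♞ ♜
♟ · ♟ · · · ♟ ·
· · · ♟ · · · ♟
· ♟ ♞ ♘ ♟ ♟ · ·
♙ · ♙ · · · · ·
· ♙ · · · ♘ · ♙
· · · ♙ ♙ ♙ ♙ ·
♖ · ♗ ♕ ♔ ♗ · ♖


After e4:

♜ · ♝ ♛ ♚ ♝ ♞ ♜
♟ · ♟ · · · ♟ ·
· · · ♟ · · · ♟
· ♟ ♞ ♘ ♟ ♟ · ·
♙ · ♙ · ♙ · · ·
· ♙ · · · ♘ · ♙
· · · ♙ · ♙ ♙ ·
♖ · ♗ ♕ ♔ ♗ · ♖



  a b c d e f g h
  ─────────────────
8│♜ · ♝ ♛ ♚ ♝ ♞ ♜│8
7│♟ · ♟ · · · ♟ ·│7
6│· · · ♟ · · · ♟│6
5│· ♟ ♞ ♘ ♟ ♟ · ·│5
4│♙ · ♙ · ♙ · · ·│4
3│· ♙ · · · ♘ · ♙│3
2│· · · ♙ · ♙ ♙ ·│2
1│♖ · ♗ ♕ ♔ ♗ · ♖│1
  ─────────────────
  a b c d e f g h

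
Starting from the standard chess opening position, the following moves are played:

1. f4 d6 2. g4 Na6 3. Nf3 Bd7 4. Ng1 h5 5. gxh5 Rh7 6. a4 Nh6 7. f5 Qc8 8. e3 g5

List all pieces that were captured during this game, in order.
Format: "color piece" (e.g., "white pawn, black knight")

Tracking captures:
  gxh5: captured black pawn

black pawn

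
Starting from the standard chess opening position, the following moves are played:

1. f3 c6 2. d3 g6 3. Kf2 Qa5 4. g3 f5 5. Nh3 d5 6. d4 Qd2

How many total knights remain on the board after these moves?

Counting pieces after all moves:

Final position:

  a b c d e f g h
  ─────────────────
8│♜ ♞ ♝ · ♚ ♝ ♞ ♜│8
7│♟ ♟ · · ♟ · · ♟│7
6│· · ♟ · · · ♟ ·│6
5│· · · ♟ · ♟ · ·│5
4│· · · ♙ · · · ·│4
3│· · · · · ♙ ♙ ♘│3
2│♙ ♙ ♙ ♛ ♙ ♔ · ♙│2
1│♖ ♘ ♗ ♕ · ♗ · ♖│1
  ─────────────────
  a b c d e f g h


4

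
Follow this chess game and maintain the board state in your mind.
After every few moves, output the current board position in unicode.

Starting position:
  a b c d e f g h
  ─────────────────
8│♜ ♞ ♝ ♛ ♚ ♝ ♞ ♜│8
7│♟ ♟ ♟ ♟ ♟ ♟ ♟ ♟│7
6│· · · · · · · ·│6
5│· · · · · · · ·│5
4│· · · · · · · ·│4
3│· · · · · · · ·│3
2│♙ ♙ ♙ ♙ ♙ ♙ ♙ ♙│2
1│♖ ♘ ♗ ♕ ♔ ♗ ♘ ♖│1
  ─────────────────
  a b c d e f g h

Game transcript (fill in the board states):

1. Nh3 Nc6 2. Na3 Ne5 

  a b c d e f g h
  ─────────────────
8│♜ · ♝ ♛ ♚ ♝ ♞ ♜│8
7│♟ ♟ ♟ ♟ ♟ ♟ ♟ ♟│7
6│· · · · · · · ·│6
5│· · · · ♞ · · ·│5
4│· · · · · · · ·│4
3│♘ · · · · · · ♘│3
2│♙ ♙ ♙ ♙ ♙ ♙ ♙ ♙│2
1│♖ · ♗ ♕ ♔ ♗ · ♖│1
  ─────────────────
  a b c d e f g h

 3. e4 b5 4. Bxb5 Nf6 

  a b c d e f g h
  ─────────────────
8│♜ · ♝ ♛ ♚ ♝ · ♜│8
7│♟ · ♟ ♟ ♟ ♟ ♟ ♟│7
6│· · · · · ♞ · ·│6
5│· ♗ · · ♞ · · ·│5
4│· · · · ♙ · · ·│4
3│♘ · · · · · · ♘│3
2│♙ ♙ ♙ ♙ · ♙ ♙ ♙│2
1│♖ · ♗ ♕ ♔ · · ♖│1
  ─────────────────
  a b c d e f g h

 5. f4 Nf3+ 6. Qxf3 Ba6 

  a b c d e f g h
  ─────────────────
8│♜ · · ♛ ♚ ♝ · ♜│8
7│♟ · ♟ ♟ ♟ ♟ ♟ ♟│7
6│♝ · · · · ♞ · ·│6
5│· ♗ · · · · · ·│5
4│· · · · ♙ ♙ · ·│4
3│♘ · · · · ♕ · ♘│3
2│♙ ♙ ♙ ♙ · · ♙ ♙│2
1│♖ · ♗ · ♔ · · ♖│1
  ─────────────────
  a b c d e f g h

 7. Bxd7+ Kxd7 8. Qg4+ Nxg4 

  a b c d e f g h
  ─────────────────
8│♜ · · ♛ · ♝ · ♜│8
7│♟ · ♟ ♚ ♟ ♟ ♟ ♟│7
6│♝ · · · · · · ·│6
5│· · · · · · · ·│5
4│· · · · ♙ ♙ ♞ ·│4
3│♘ · · · · · · ♘│3
2│♙ ♙ ♙ ♙ · · ♙ ♙│2
1│♖ · ♗ · ♔ · · ♖│1
  ─────────────────
  a b c d e f g h

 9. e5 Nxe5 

  a b c d e f g h
  ─────────────────
8│♜ · · ♛ · ♝ · ♜│8
7│♟ · ♟ ♚ ♟ ♟ ♟ ♟│7
6│♝ · · · · · · ·│6
5│· · · · ♞ · · ·│5
4│· · · · · ♙ · ·│4
3│♘ · · · · · · ♘│3
2│♙ ♙ ♙ ♙ · · ♙ ♙│2
1│♖ · ♗ · ♔ · · ♖│1
  ─────────────────
  a b c d e f g h


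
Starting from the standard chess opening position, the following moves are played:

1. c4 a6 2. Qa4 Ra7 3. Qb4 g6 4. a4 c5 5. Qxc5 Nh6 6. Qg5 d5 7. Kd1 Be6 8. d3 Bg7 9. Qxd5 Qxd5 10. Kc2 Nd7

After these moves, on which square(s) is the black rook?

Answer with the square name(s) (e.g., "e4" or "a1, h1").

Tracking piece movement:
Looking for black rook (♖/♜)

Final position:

  a b c d e f g h
  ─────────────────
8│· · · · ♚ · · ♜│8
7│♜ ♟ · ♞ ♟ ♟ ♝ ♟│7
6│♟ · · · ♝ · ♟ ♞│6
5│· · · ♛ · · · ·│5
4│♙ · ♙ · · · · ·│4
3│· · · ♙ · · · ·│3
2│· ♙ ♔ · ♙ ♙ ♙ ♙│2
1│♖ ♘ ♗ · · ♗ ♘ ♖│1
  ─────────────────
  a b c d e f g h


a7, h8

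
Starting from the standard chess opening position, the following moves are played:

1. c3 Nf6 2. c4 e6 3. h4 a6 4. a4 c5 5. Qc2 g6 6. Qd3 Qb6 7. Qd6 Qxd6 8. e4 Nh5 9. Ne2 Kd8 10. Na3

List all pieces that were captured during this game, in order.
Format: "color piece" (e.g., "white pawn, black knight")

Tracking captures:
  Qxd6: captured white queen

white queen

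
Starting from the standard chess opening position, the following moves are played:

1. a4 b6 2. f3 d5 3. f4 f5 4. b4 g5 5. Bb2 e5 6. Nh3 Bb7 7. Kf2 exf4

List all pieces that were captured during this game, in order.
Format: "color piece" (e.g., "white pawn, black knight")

Tracking captures:
  exf4: captured white pawn

white pawn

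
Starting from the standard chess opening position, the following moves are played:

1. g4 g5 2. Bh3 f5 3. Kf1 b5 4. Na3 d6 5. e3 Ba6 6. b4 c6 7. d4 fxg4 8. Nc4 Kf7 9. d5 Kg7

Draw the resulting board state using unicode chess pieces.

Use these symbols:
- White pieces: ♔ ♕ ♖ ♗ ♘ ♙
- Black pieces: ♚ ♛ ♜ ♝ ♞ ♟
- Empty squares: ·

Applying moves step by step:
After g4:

♜ ♞ ♝ ♛ ♚ ♝ ♞ ♜
♟ ♟ ♟ ♟ ♟ ♟ ♟ ♟
· · · · · · · ·
· · · · · · · ·
· · · · · · ♙ ·
· · · · · · · ·
♙ ♙ ♙ ♙ ♙ ♙ · ♙
♖ ♘ ♗ ♕ ♔ ♗ ♘ ♖


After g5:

♜ ♞ ♝ ♛ ♚ ♝ ♞ ♜
♟ ♟ ♟ ♟ ♟ ♟ · ♟
· · · · · · · ·
· · · · · · ♟ ·
· · · · · · ♙ ·
· · · · · · · ·
♙ ♙ ♙ ♙ ♙ ♙ · ♙
♖ ♘ ♗ ♕ ♔ ♗ ♘ ♖


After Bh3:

♜ ♞ ♝ ♛ ♚ ♝ ♞ ♜
♟ ♟ ♟ ♟ ♟ ♟ · ♟
· · · · · · · ·
· · · · · · ♟ ·
· · · · · · ♙ ·
· · · · · · · ♗
♙ ♙ ♙ ♙ ♙ ♙ · ♙
♖ ♘ ♗ ♕ ♔ · ♘ ♖


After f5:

♜ ♞ ♝ ♛ ♚ ♝ ♞ ♜
♟ ♟ ♟ ♟ ♟ · · ♟
· · · · · · · ·
· · · · · ♟ ♟ ·
· · · · · · ♙ ·
· · · · · · · ♗
♙ ♙ ♙ ♙ ♙ ♙ · ♙
♖ ♘ ♗ ♕ ♔ · ♘ ♖


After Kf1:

♜ ♞ ♝ ♛ ♚ ♝ ♞ ♜
♟ ♟ ♟ ♟ ♟ · · ♟
· · · · · · · ·
· · · · · ♟ ♟ ·
· · · · · · ♙ ·
· · · · · · · ♗
♙ ♙ ♙ ♙ ♙ ♙ · ♙
♖ ♘ ♗ ♕ · ♔ ♘ ♖


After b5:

♜ ♞ ♝ ♛ ♚ ♝ ♞ ♜
♟ · ♟ ♟ ♟ · · ♟
· · · · · · · ·
· ♟ · · · ♟ ♟ ·
· · · · · · ♙ ·
· · · · · · · ♗
♙ ♙ ♙ ♙ ♙ ♙ · ♙
♖ ♘ ♗ ♕ · ♔ ♘ ♖


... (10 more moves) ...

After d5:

♜ ♞ · ♛ · ♝ ♞ ♜
♟ · · · ♟ ♚ · ♟
♝ · ♟ ♟ · · · ·
· ♟ · ♙ · · ♟ ·
· ♙ ♘ · · · ♟ ·
· · · · ♙ · · ♗
♙ · ♙ · · ♙ · ♙
♖ · ♗ ♕ · ♔ ♘ ♖


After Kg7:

♜ ♞ · ♛ · ♝ ♞ ♜
♟ · · · ♟ · ♚ ♟
♝ · ♟ ♟ · · · ·
· ♟ · ♙ · · ♟ ·
· ♙ ♘ · · · ♟ ·
· · · · ♙ · · ♗
♙ · ♙ · · ♙ · ♙
♖ · ♗ ♕ · ♔ ♘ ♖



  a b c d e f g h
  ─────────────────
8│♜ ♞ · ♛ · ♝ ♞ ♜│8
7│♟ · · · ♟ · ♚ ♟│7
6│♝ · ♟ ♟ · · · ·│6
5│· ♟ · ♙ · · ♟ ·│5
4│· ♙ ♘ · · · ♟ ·│4
3│· · · · ♙ · · ♗│3
2│♙ · ♙ · · ♙ · ♙│2
1│♖ · ♗ ♕ · ♔ ♘ ♖│1
  ─────────────────
  a b c d e f g h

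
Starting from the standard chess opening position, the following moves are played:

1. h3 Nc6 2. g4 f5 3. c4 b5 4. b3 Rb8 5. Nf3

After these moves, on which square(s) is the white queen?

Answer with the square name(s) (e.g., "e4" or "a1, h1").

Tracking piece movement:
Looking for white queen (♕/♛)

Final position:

  a b c d e f g h
  ─────────────────
8│· ♜ ♝ ♛ ♚ ♝ ♞ ♜│8
7│♟ · ♟ ♟ ♟ · ♟ ♟│7
6│· · ♞ · · · · ·│6
5│· ♟ · · · ♟ · ·│5
4│· · ♙ · · · ♙ ·│4
3│· ♙ · · · ♘ · ♙│3
2│♙ · · ♙ ♙ ♙ · ·│2
1│♖ ♘ ♗ ♕ ♔ ♗ · ♖│1
  ─────────────────
  a b c d e f g h


d1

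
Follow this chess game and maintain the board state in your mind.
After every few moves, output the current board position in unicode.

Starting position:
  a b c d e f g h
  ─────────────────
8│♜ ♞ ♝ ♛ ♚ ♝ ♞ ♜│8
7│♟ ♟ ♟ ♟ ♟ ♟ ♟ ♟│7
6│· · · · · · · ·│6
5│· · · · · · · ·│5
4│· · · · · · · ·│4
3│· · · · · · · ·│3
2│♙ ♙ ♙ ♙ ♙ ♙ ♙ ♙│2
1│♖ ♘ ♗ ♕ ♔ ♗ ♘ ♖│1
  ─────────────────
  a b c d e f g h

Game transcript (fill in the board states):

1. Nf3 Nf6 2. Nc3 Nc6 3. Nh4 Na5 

  a b c d e f g h
  ─────────────────
8│♜ · ♝ ♛ ♚ ♝ · ♜│8
7│♟ ♟ ♟ ♟ ♟ ♟ ♟ ♟│7
6│· · · · · ♞ · ·│6
5│♞ · · · · · · ·│5
4│· · · · · · · ♘│4
3│· · ♘ · · · · ·│3
2│♙ ♙ ♙ ♙ ♙ ♙ ♙ ♙│2
1│♖ · ♗ ♕ ♔ ♗ · ♖│1
  ─────────────────
  a b c d e f g h

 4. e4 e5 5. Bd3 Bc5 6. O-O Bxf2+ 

  a b c d e f g h
  ─────────────────
8│♜ · ♝ ♛ ♚ · · ♜│8
7│♟ ♟ ♟ ♟ · ♟ ♟ ♟│7
6│· · · · · ♞ · ·│6
5│♞ · · · ♟ · · ·│5
4│· · · · ♙ · · ♘│4
3│· · ♘ ♗ · · · ·│3
2│♙ ♙ ♙ ♙ · ♝ ♙ ♙│2
1│♖ · ♗ ♕ · ♖ ♔ ·│1
  ─────────────────
  a b c d e f g h

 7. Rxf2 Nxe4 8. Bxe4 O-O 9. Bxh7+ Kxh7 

  a b c d e f g h
  ─────────────────
8│♜ · ♝ ♛ · ♜ · ·│8
7│♟ ♟ ♟ ♟ · ♟ ♟ ♚│7
6│· · · · · · · ·│6
5│♞ · · · ♟ · · ·│5
4│· · · · · · · ♘│4
3│· · ♘ · · · · ·│3
2│♙ ♙ ♙ ♙ · ♖ ♙ ♙│2
1│♖ · ♗ ♕ · · ♔ ·│1
  ─────────────────
  a b c d e f g h

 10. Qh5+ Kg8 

  a b c d e f g h
  ─────────────────
8│♜ · ♝ ♛ · ♜ ♚ ·│8
7│♟ ♟ ♟ ♟ · ♟ ♟ ·│7
6│· · · · · · · ·│6
5│♞ · · · ♟ · · ♕│5
4│· · · · · · · ♘│4
3│· · ♘ · · · · ·│3
2│♙ ♙ ♙ ♙ · ♖ ♙ ♙│2
1│♖ · ♗ · · · ♔ ·│1
  ─────────────────
  a b c d e f g h


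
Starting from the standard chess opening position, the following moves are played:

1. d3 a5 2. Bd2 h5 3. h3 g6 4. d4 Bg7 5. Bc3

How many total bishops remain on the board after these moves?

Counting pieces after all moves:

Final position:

  a b c d e f g h
  ─────────────────
8│♜ ♞ ♝ ♛ ♚ · ♞ ♜│8
7│· ♟ ♟ ♟ ♟ ♟ ♝ ·│7
6│· · · · · · ♟ ·│6
5│♟ · · · · · · ♟│5
4│· · · ♙ · · · ·│4
3│· · ♗ · · · · ♙│3
2│♙ ♙ ♙ · ♙ ♙ ♙ ·│2
1│♖ ♘ · ♕ ♔ ♗ ♘ ♖│1
  ─────────────────
  a b c d e f g h


4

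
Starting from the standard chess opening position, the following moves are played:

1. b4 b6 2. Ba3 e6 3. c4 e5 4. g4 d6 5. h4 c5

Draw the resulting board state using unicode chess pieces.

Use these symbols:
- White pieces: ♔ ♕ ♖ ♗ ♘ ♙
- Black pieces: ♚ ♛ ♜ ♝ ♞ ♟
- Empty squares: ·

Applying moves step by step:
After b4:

♜ ♞ ♝ ♛ ♚ ♝ ♞ ♜
♟ ♟ ♟ ♟ ♟ ♟ ♟ ♟
· · · · · · · ·
· · · · · · · ·
· ♙ · · · · · ·
· · · · · · · ·
♙ · ♙ ♙ ♙ ♙ ♙ ♙
♖ ♘ ♗ ♕ ♔ ♗ ♘ ♖


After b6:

♜ ♞ ♝ ♛ ♚ ♝ ♞ ♜
♟ · ♟ ♟ ♟ ♟ ♟ ♟
· ♟ · · · · · ·
· · · · · · · ·
· ♙ · · · · · ·
· · · · · · · ·
♙ · ♙ ♙ ♙ ♙ ♙ ♙
♖ ♘ ♗ ♕ ♔ ♗ ♘ ♖


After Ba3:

♜ ♞ ♝ ♛ ♚ ♝ ♞ ♜
♟ · ♟ ♟ ♟ ♟ ♟ ♟
· ♟ · · · · · ·
· · · · · · · ·
· ♙ · · · · · ·
♗ · · · · · · ·
♙ · ♙ ♙ ♙ ♙ ♙ ♙
♖ ♘ · ♕ ♔ ♗ ♘ ♖


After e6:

♜ ♞ ♝ ♛ ♚ ♝ ♞ ♜
♟ · ♟ ♟ · ♟ ♟ ♟
· ♟ · · ♟ · · ·
· · · · · · · ·
· ♙ · · · · · ·
♗ · · · · · · ·
♙ · ♙ ♙ ♙ ♙ ♙ ♙
♖ ♘ · ♕ ♔ ♗ ♘ ♖


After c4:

♜ ♞ ♝ ♛ ♚ ♝ ♞ ♜
♟ · ♟ ♟ · ♟ ♟ ♟
· ♟ · · ♟ · · ·
· · · · · · · ·
· ♙ ♙ · · · · ·
♗ · · · · · · ·
♙ · · ♙ ♙ ♙ ♙ ♙
♖ ♘ · ♕ ♔ ♗ ♘ ♖


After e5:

♜ ♞ ♝ ♛ ♚ ♝ ♞ ♜
♟ · ♟ ♟ · ♟ ♟ ♟
· ♟ · · · · · ·
· · · · ♟ · · ·
· ♙ ♙ · · · · ·
♗ · · · · · · ·
♙ · · ♙ ♙ ♙ ♙ ♙
♖ ♘ · ♕ ♔ ♗ ♘ ♖


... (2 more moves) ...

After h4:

♜ ♞ ♝ ♛ ♚ ♝ ♞ ♜
♟ · ♟ · · ♟ ♟ ♟
· ♟ · ♟ · · · ·
· · · · ♟ · · ·
· ♙ ♙ · · · ♙ ♙
♗ · · · · · · ·
♙ · · ♙ ♙ ♙ · ·
♖ ♘ · ♕ ♔ ♗ ♘ ♖


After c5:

♜ ♞ ♝ ♛ ♚ ♝ ♞ ♜
♟ · · · · ♟ ♟ ♟
· ♟ · ♟ · · · ·
· · ♟ · ♟ · · ·
· ♙ ♙ · · · ♙ ♙
♗ · · · · · · ·
♙ · · ♙ ♙ ♙ · ·
♖ ♘ · ♕ ♔ ♗ ♘ ♖



  a b c d e f g h
  ─────────────────
8│♜ ♞ ♝ ♛ ♚ ♝ ♞ ♜│8
7│♟ · · · · ♟ ♟ ♟│7
6│· ♟ · ♟ · · · ·│6
5│· · ♟ · ♟ · · ·│5
4│· ♙ ♙ · · · ♙ ♙│4
3│♗ · · · · · · ·│3
2│♙ · · ♙ ♙ ♙ · ·│2
1│♖ ♘ · ♕ ♔ ♗ ♘ ♖│1
  ─────────────────
  a b c d e f g h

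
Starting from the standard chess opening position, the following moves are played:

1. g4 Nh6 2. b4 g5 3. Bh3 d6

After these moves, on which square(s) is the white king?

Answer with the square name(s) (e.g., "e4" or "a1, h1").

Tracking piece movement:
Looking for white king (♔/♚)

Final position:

  a b c d e f g h
  ─────────────────
8│♜ ♞ ♝ ♛ ♚ ♝ · ♜│8
7│♟ ♟ ♟ · ♟ ♟ · ♟│7
6│· · · ♟ · · · ♞│6
5│· · · · · · ♟ ·│5
4│· ♙ · · · · ♙ ·│4
3│· · · · · · · ♗│3
2│♙ · ♙ ♙ ♙ ♙ · ♙│2
1│♖ ♘ ♗ ♕ ♔ · ♘ ♖│1
  ─────────────────
  a b c d e f g h


e1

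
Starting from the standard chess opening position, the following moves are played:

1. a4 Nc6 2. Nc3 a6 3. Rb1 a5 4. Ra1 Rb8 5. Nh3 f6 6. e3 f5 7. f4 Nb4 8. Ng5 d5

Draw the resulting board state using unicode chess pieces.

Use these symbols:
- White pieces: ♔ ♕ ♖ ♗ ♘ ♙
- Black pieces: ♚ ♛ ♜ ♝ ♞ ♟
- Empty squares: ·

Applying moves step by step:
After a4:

♜ ♞ ♝ ♛ ♚ ♝ ♞ ♜
♟ ♟ ♟ ♟ ♟ ♟ ♟ ♟
· · · · · · · ·
· · · · · · · ·
♙ · · · · · · ·
· · · · · · · ·
· ♙ ♙ ♙ ♙ ♙ ♙ ♙
♖ ♘ ♗ ♕ ♔ ♗ ♘ ♖


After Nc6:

♜ · ♝ ♛ ♚ ♝ ♞ ♜
♟ ♟ ♟ ♟ ♟ ♟ ♟ ♟
· · ♞ · · · · ·
· · · · · · · ·
♙ · · · · · · ·
· · · · · · · ·
· ♙ ♙ ♙ ♙ ♙ ♙ ♙
♖ ♘ ♗ ♕ ♔ ♗ ♘ ♖


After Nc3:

♜ · ♝ ♛ ♚ ♝ ♞ ♜
♟ ♟ ♟ ♟ ♟ ♟ ♟ ♟
· · ♞ · · · · ·
· · · · · · · ·
♙ · · · · · · ·
· · ♘ · · · · ·
· ♙ ♙ ♙ ♙ ♙ ♙ ♙
♖ · ♗ ♕ ♔ ♗ ♘ ♖


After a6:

♜ · ♝ ♛ ♚ ♝ ♞ ♜
· ♟ ♟ ♟ ♟ ♟ ♟ ♟
♟ · ♞ · · · · ·
· · · · · · · ·
♙ · · · · · · ·
· · ♘ · · · · ·
· ♙ ♙ ♙ ♙ ♙ ♙ ♙
♖ · ♗ ♕ ♔ ♗ ♘ ♖


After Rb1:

♜ · ♝ ♛ ♚ ♝ ♞ ♜
· ♟ ♟ ♟ ♟ ♟ ♟ ♟
♟ · ♞ · · · · ·
· · · · · · · ·
♙ · · · · · · ·
· · ♘ · · · · ·
· ♙ ♙ ♙ ♙ ♙ ♙ ♙
· ♖ ♗ ♕ ♔ ♗ ♘ ♖


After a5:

♜ · ♝ ♛ ♚ ♝ ♞ ♜
· ♟ ♟ ♟ ♟ ♟ ♟ ♟
· · ♞ · · · · ·
♟ · · · · · · ·
♙ · · · · · · ·
· · ♘ · · · · ·
· ♙ ♙ ♙ ♙ ♙ ♙ ♙
· ♖ ♗ ♕ ♔ ♗ ♘ ♖


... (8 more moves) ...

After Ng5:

· ♜ ♝ ♛ ♚ ♝ ♞ ♜
· ♟ ♟ ♟ ♟ · ♟ ♟
· · · · · · · ·
♟ · · · · ♟ ♘ ·
♙ ♞ · · · ♙ · ·
· · ♘ · ♙ · · ·
· ♙ ♙ ♙ · · ♙ ♙
♖ · ♗ ♕ ♔ ♗ · ♖


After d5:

· ♜ ♝ ♛ ♚ ♝ ♞ ♜
· ♟ ♟ · ♟ · ♟ ♟
· · · · · · · ·
♟ · · ♟ · ♟ ♘ ·
♙ ♞ · · · ♙ · ·
· · ♘ · ♙ · · ·
· ♙ ♙ ♙ · · ♙ ♙
♖ · ♗ ♕ ♔ ♗ · ♖



  a b c d e f g h
  ─────────────────
8│· ♜ ♝ ♛ ♚ ♝ ♞ ♜│8
7│· ♟ ♟ · ♟ · ♟ ♟│7
6│· · · · · · · ·│6
5│♟ · · ♟ · ♟ ♘ ·│5
4│♙ ♞ · · · ♙ · ·│4
3│· · ♘ · ♙ · · ·│3
2│· ♙ ♙ ♙ · · ♙ ♙│2
1│♖ · ♗ ♕ ♔ ♗ · ♖│1
  ─────────────────
  a b c d e f g h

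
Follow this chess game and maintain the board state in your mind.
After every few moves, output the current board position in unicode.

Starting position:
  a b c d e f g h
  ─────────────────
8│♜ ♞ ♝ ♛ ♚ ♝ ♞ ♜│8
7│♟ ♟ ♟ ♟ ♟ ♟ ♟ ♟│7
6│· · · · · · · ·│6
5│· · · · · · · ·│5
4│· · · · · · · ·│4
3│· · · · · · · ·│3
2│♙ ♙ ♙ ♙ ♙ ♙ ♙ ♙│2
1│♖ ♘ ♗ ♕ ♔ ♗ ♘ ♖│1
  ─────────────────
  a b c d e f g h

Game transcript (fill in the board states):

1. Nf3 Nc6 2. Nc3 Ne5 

  a b c d e f g h
  ─────────────────
8│♜ · ♝ ♛ ♚ ♝ ♞ ♜│8
7│♟ ♟ ♟ ♟ ♟ ♟ ♟ ♟│7
6│· · · · · · · ·│6
5│· · · · ♞ · · ·│5
4│· · · · · · · ·│4
3│· · ♘ · · ♘ · ·│3
2│♙ ♙ ♙ ♙ ♙ ♙ ♙ ♙│2
1│♖ · ♗ ♕ ♔ ♗ · ♖│1
  ─────────────────
  a b c d e f g h

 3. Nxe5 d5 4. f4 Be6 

  a b c d e f g h
  ─────────────────
8│♜ · · ♛ ♚ ♝ ♞ ♜│8
7│♟ ♟ ♟ · ♟ ♟ ♟ ♟│7
6│· · · · ♝ · · ·│6
5│· · · ♟ ♘ · · ·│5
4│· · · · · ♙ · ·│4
3│· · ♘ · · · · ·│3
2│♙ ♙ ♙ ♙ ♙ · ♙ ♙│2
1│♖ · ♗ ♕ ♔ ♗ · ♖│1
  ─────────────────
  a b c d e f g h

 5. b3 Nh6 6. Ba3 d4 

  a b c d e f g h
  ─────────────────
8│♜ · · ♛ ♚ ♝ · ♜│8
7│♟ ♟ ♟ · ♟ ♟ ♟ ♟│7
6│· · · · ♝ · · ♞│6
5│· · · · ♘ · · ·│5
4│· · · ♟ · ♙ · ·│4
3│♗ ♙ ♘ · · · · ·│3
2│♙ · ♙ ♙ ♙ · ♙ ♙│2
1│♖ · · ♕ ♔ ♗ · ♖│1
  ─────────────────
  a b c d e f g h

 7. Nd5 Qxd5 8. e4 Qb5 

  a b c d e f g h
  ─────────────────
8│♜ · · · ♚ ♝ · ♜│8
7│♟ ♟ ♟ · ♟ ♟ ♟ ♟│7
6│· · · · ♝ · · ♞│6
5│· ♛ · · ♘ · · ·│5
4│· · · ♟ ♙ ♙ · ·│4
3│♗ ♙ · · · · · ·│3
2│♙ · ♙ ♙ · · ♙ ♙│2
1│♖ · · ♕ ♔ ♗ · ♖│1
  ─────────────────
  a b c d e f g h

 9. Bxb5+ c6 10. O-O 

  a b c d e f g h
  ─────────────────
8│♜ · · · ♚ ♝ · ♜│8
7│♟ ♟ · · ♟ ♟ ♟ ♟│7
6│· · ♟ · ♝ · · ♞│6
5│· ♗ · · ♘ · · ·│5
4│· · · ♟ ♙ ♙ · ·│4
3│♗ ♙ · · · · · ·│3
2│♙ · ♙ ♙ · · ♙ ♙│2
1│♖ · · ♕ · ♖ ♔ ·│1
  ─────────────────
  a b c d e f g h


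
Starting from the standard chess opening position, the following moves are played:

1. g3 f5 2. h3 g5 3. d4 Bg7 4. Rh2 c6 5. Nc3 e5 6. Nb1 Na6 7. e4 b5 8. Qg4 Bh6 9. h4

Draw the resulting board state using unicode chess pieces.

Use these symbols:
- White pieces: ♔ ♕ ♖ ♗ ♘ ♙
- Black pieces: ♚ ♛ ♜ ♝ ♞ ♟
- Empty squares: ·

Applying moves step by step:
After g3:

♜ ♞ ♝ ♛ ♚ ♝ ♞ ♜
♟ ♟ ♟ ♟ ♟ ♟ ♟ ♟
· · · · · · · ·
· · · · · · · ·
· · · · · · · ·
· · · · · · ♙ ·
♙ ♙ ♙ ♙ ♙ ♙ · ♙
♖ ♘ ♗ ♕ ♔ ♗ ♘ ♖


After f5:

♜ ♞ ♝ ♛ ♚ ♝ ♞ ♜
♟ ♟ ♟ ♟ ♟ · ♟ ♟
· · · · · · · ·
· · · · · ♟ · ·
· · · · · · · ·
· · · · · · ♙ ·
♙ ♙ ♙ ♙ ♙ ♙ · ♙
♖ ♘ ♗ ♕ ♔ ♗ ♘ ♖


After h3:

♜ ♞ ♝ ♛ ♚ ♝ ♞ ♜
♟ ♟ ♟ ♟ ♟ · ♟ ♟
· · · · · · · ·
· · · · · ♟ · ·
· · · · · · · ·
· · · · · · ♙ ♙
♙ ♙ ♙ ♙ ♙ ♙ · ·
♖ ♘ ♗ ♕ ♔ ♗ ♘ ♖


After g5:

♜ ♞ ♝ ♛ ♚ ♝ ♞ ♜
♟ ♟ ♟ ♟ ♟ · · ♟
· · · · · · · ·
· · · · · ♟ ♟ ·
· · · · · · · ·
· · · · · · ♙ ♙
♙ ♙ ♙ ♙ ♙ ♙ · ·
♖ ♘ ♗ ♕ ♔ ♗ ♘ ♖


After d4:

♜ ♞ ♝ ♛ ♚ ♝ ♞ ♜
♟ ♟ ♟ ♟ ♟ · · ♟
· · · · · · · ·
· · · · · ♟ ♟ ·
· · · ♙ · · · ·
· · · · · · ♙ ♙
♙ ♙ ♙ · ♙ ♙ · ·
♖ ♘ ♗ ♕ ♔ ♗ ♘ ♖


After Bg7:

♜ ♞ ♝ ♛ ♚ · ♞ ♜
♟ ♟ ♟ ♟ ♟ · ♝ ♟
· · · · · · · ·
· · · · · ♟ ♟ ·
· · · ♙ · · · ·
· · · · · · ♙ ♙
♙ ♙ ♙ · ♙ ♙ · ·
♖ ♘ ♗ ♕ ♔ ♗ ♘ ♖


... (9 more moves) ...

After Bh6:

♜ · ♝ ♛ ♚ · ♞ ♜
♟ · · ♟ · · · ♟
♞ · ♟ · · · · ♝
· ♟ · · ♟ ♟ ♟ ·
· · · ♙ ♙ · ♕ ·
· · · · · · ♙ ♙
♙ ♙ ♙ · · ♙ · ♖
♖ ♘ ♗ · ♔ ♗ ♘ ·


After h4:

♜ · ♝ ♛ ♚ · ♞ ♜
♟ · · ♟ · · · ♟
♞ · ♟ · · · · ♝
· ♟ · · ♟ ♟ ♟ ·
· · · ♙ ♙ · ♕ ♙
· · · · · · ♙ ·
♙ ♙ ♙ · · ♙ · ♖
♖ ♘ ♗ · ♔ ♗ ♘ ·



  a b c d e f g h
  ─────────────────
8│♜ · ♝ ♛ ♚ · ♞ ♜│8
7│♟ · · ♟ · · · ♟│7
6│♞ · ♟ · · · · ♝│6
5│· ♟ · · ♟ ♟ ♟ ·│5
4│· · · ♙ ♙ · ♕ ♙│4
3│· · · · · · ♙ ·│3
2│♙ ♙ ♙ · · ♙ · ♖│2
1│♖ ♘ ♗ · ♔ ♗ ♘ ·│1
  ─────────────────
  a b c d e f g h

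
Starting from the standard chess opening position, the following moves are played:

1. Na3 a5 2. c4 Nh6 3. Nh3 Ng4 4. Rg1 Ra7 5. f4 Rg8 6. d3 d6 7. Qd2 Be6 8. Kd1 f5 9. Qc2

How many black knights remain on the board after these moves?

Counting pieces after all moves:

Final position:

  a b c d e f g h
  ─────────────────
8│· ♞ · ♛ ♚ ♝ ♜ ·│8
7│♜ ♟ ♟ · ♟ · ♟ ♟│7
6│· · · ♟ ♝ · · ·│6
5│♟ · · · · ♟ · ·│5
4│· · ♙ · · ♙ ♞ ·│4
3│♘ · · ♙ · · · ♘│3
2│♙ ♙ ♕ · ♙ · ♙ ♙│2
1│♖ · ♗ ♔ · ♗ ♖ ·│1
  ─────────────────
  a b c d e f g h


2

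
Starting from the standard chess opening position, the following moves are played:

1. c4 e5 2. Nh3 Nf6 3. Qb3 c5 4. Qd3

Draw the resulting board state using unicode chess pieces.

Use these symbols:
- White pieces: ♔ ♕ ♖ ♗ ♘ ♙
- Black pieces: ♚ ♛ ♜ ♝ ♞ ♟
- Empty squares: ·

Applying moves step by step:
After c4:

♜ ♞ ♝ ♛ ♚ ♝ ♞ ♜
♟ ♟ ♟ ♟ ♟ ♟ ♟ ♟
· · · · · · · ·
· · · · · · · ·
· · ♙ · · · · ·
· · · · · · · ·
♙ ♙ · ♙ ♙ ♙ ♙ ♙
♖ ♘ ♗ ♕ ♔ ♗ ♘ ♖


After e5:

♜ ♞ ♝ ♛ ♚ ♝ ♞ ♜
♟ ♟ ♟ ♟ · ♟ ♟ ♟
· · · · · · · ·
· · · · ♟ · · ·
· · ♙ · · · · ·
· · · · · · · ·
♙ ♙ · ♙ ♙ ♙ ♙ ♙
♖ ♘ ♗ ♕ ♔ ♗ ♘ ♖


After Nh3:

♜ ♞ ♝ ♛ ♚ ♝ ♞ ♜
♟ ♟ ♟ ♟ · ♟ ♟ ♟
· · · · · · · ·
· · · · ♟ · · ·
· · ♙ · · · · ·
· · · · · · · ♘
♙ ♙ · ♙ ♙ ♙ ♙ ♙
♖ ♘ ♗ ♕ ♔ ♗ · ♖


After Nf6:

♜ ♞ ♝ ♛ ♚ ♝ · ♜
♟ ♟ ♟ ♟ · ♟ ♟ ♟
· · · · · ♞ · ·
· · · · ♟ · · ·
· · ♙ · · · · ·
· · · · · · · ♘
♙ ♙ · ♙ ♙ ♙ ♙ ♙
♖ ♘ ♗ ♕ ♔ ♗ · ♖


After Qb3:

♜ ♞ ♝ ♛ ♚ ♝ · ♜
♟ ♟ ♟ ♟ · ♟ ♟ ♟
· · · · · ♞ · ·
· · · · ♟ · · ·
· · ♙ · · · · ·
· ♕ · · · · · ♘
♙ ♙ · ♙ ♙ ♙ ♙ ♙
♖ ♘ ♗ · ♔ ♗ · ♖


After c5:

♜ ♞ ♝ ♛ ♚ ♝ · ♜
♟ ♟ · ♟ · ♟ ♟ ♟
· · · · · ♞ · ·
· · ♟ · ♟ · · ·
· · ♙ · · · · ·
· ♕ · · · · · ♘
♙ ♙ · ♙ ♙ ♙ ♙ ♙
♖ ♘ ♗ · ♔ ♗ · ♖


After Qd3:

♜ ♞ ♝ ♛ ♚ ♝ · ♜
♟ ♟ · ♟ · ♟ ♟ ♟
· · · · · ♞ · ·
· · ♟ · ♟ · · ·
· · ♙ · · · · ·
· · · ♕ · · · ♘
♙ ♙ · ♙ ♙ ♙ ♙ ♙
♖ ♘ ♗ · ♔ ♗ · ♖



  a b c d e f g h
  ─────────────────
8│♜ ♞ ♝ ♛ ♚ ♝ · ♜│8
7│♟ ♟ · ♟ · ♟ ♟ ♟│7
6│· · · · · ♞ · ·│6
5│· · ♟ · ♟ · · ·│5
4│· · ♙ · · · · ·│4
3│· · · ♕ · · · ♘│3
2│♙ ♙ · ♙ ♙ ♙ ♙ ♙│2
1│♖ ♘ ♗ · ♔ ♗ · ♖│1
  ─────────────────
  a b c d e f g h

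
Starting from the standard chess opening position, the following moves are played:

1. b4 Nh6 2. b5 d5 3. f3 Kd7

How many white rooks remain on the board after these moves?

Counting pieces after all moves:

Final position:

  a b c d e f g h
  ─────────────────
8│♜ ♞ ♝ ♛ · ♝ · ♜│8
7│♟ ♟ ♟ ♚ ♟ ♟ ♟ ♟│7
6│· · · · · · · ♞│6
5│· ♙ · ♟ · · · ·│5
4│· · · · · · · ·│4
3│· · · · · ♙ · ·│3
2│♙ · ♙ ♙ ♙ · ♙ ♙│2
1│♖ ♘ ♗ ♕ ♔ ♗ ♘ ♖│1
  ─────────────────
  a b c d e f g h


2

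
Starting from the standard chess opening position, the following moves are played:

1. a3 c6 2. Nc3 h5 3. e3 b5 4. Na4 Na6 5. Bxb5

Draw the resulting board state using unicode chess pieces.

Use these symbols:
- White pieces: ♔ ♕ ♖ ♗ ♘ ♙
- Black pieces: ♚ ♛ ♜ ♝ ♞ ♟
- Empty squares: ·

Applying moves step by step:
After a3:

♜ ♞ ♝ ♛ ♚ ♝ ♞ ♜
♟ ♟ ♟ ♟ ♟ ♟ ♟ ♟
· · · · · · · ·
· · · · · · · ·
· · · · · · · ·
♙ · · · · · · ·
· ♙ ♙ ♙ ♙ ♙ ♙ ♙
♖ ♘ ♗ ♕ ♔ ♗ ♘ ♖


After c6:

♜ ♞ ♝ ♛ ♚ ♝ ♞ ♜
♟ ♟ · ♟ ♟ ♟ ♟ ♟
· · ♟ · · · · ·
· · · · · · · ·
· · · · · · · ·
♙ · · · · · · ·
· ♙ ♙ ♙ ♙ ♙ ♙ ♙
♖ ♘ ♗ ♕ ♔ ♗ ♘ ♖


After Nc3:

♜ ♞ ♝ ♛ ♚ ♝ ♞ ♜
♟ ♟ · ♟ ♟ ♟ ♟ ♟
· · ♟ · · · · ·
· · · · · · · ·
· · · · · · · ·
♙ · ♘ · · · · ·
· ♙ ♙ ♙ ♙ ♙ ♙ ♙
♖ · ♗ ♕ ♔ ♗ ♘ ♖


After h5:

♜ ♞ ♝ ♛ ♚ ♝ ♞ ♜
♟ ♟ · ♟ ♟ ♟ ♟ ·
· · ♟ · · · · ·
· · · · · · · ♟
· · · · · · · ·
♙ · ♘ · · · · ·
· ♙ ♙ ♙ ♙ ♙ ♙ ♙
♖ · ♗ ♕ ♔ ♗ ♘ ♖


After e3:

♜ ♞ ♝ ♛ ♚ ♝ ♞ ♜
♟ ♟ · ♟ ♟ ♟ ♟ ·
· · ♟ · · · · ·
· · · · · · · ♟
· · · · · · · ·
♙ · ♘ · ♙ · · ·
· ♙ ♙ ♙ · ♙ ♙ ♙
♖ · ♗ ♕ ♔ ♗ ♘ ♖


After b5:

♜ ♞ ♝ ♛ ♚ ♝ ♞ ♜
♟ · · ♟ ♟ ♟ ♟ ·
· · ♟ · · · · ·
· ♟ · · · · · ♟
· · · · · · · ·
♙ · ♘ · ♙ · · ·
· ♙ ♙ ♙ · ♙ ♙ ♙
♖ · ♗ ♕ ♔ ♗ ♘ ♖


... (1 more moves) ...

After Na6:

♜ · ♝ ♛ ♚ ♝ ♞ ♜
♟ · · ♟ ♟ ♟ ♟ ·
♞ · ♟ · · · · ·
· ♟ · · · · · ♟
♘ · · · · · · ·
♙ · · · ♙ · · ·
· ♙ ♙ ♙ · ♙ ♙ ♙
♖ · ♗ ♕ ♔ ♗ ♘ ♖


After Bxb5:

♜ · ♝ ♛ ♚ ♝ ♞ ♜
♟ · · ♟ ♟ ♟ ♟ ·
♞ · ♟ · · · · ·
· ♗ · · · · · ♟
♘ · · · · · · ·
♙ · · · ♙ · · ·
· ♙ ♙ ♙ · ♙ ♙ ♙
♖ · ♗ ♕ ♔ · ♘ ♖



  a b c d e f g h
  ─────────────────
8│♜ · ♝ ♛ ♚ ♝ ♞ ♜│8
7│♟ · · ♟ ♟ ♟ ♟ ·│7
6│♞ · ♟ · · · · ·│6
5│· ♗ · · · · · ♟│5
4│♘ · · · · · · ·│4
3│♙ · · · ♙ · · ·│3
2│· ♙ ♙ ♙ · ♙ ♙ ♙│2
1│♖ · ♗ ♕ ♔ · ♘ ♖│1
  ─────────────────
  a b c d e f g h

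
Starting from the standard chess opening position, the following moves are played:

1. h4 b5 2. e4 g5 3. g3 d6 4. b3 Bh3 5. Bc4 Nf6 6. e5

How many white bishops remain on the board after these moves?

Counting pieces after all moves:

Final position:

  a b c d e f g h
  ─────────────────
8│♜ ♞ · ♛ ♚ ♝ · ♜│8
7│♟ · ♟ · ♟ ♟ · ♟│7
6│· · · ♟ · ♞ · ·│6
5│· ♟ · · ♙ · ♟ ·│5
4│· · ♗ · · · · ♙│4
3│· ♙ · · · · ♙ ♝│3
2│♙ · ♙ ♙ · ♙ · ·│2
1│♖ ♘ ♗ ♕ ♔ · ♘ ♖│1
  ─────────────────
  a b c d e f g h


2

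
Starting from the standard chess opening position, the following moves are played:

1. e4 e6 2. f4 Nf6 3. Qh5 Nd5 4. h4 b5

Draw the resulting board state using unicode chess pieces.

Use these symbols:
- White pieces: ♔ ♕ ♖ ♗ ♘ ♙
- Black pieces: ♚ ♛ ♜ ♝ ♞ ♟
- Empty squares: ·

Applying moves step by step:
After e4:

♜ ♞ ♝ ♛ ♚ ♝ ♞ ♜
♟ ♟ ♟ ♟ ♟ ♟ ♟ ♟
· · · · · · · ·
· · · · · · · ·
· · · · ♙ · · ·
· · · · · · · ·
♙ ♙ ♙ ♙ · ♙ ♙ ♙
♖ ♘ ♗ ♕ ♔ ♗ ♘ ♖


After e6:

♜ ♞ ♝ ♛ ♚ ♝ ♞ ♜
♟ ♟ ♟ ♟ · ♟ ♟ ♟
· · · · ♟ · · ·
· · · · · · · ·
· · · · ♙ · · ·
· · · · · · · ·
♙ ♙ ♙ ♙ · ♙ ♙ ♙
♖ ♘ ♗ ♕ ♔ ♗ ♘ ♖


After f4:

♜ ♞ ♝ ♛ ♚ ♝ ♞ ♜
♟ ♟ ♟ ♟ · ♟ ♟ ♟
· · · · ♟ · · ·
· · · · · · · ·
· · · · ♙ ♙ · ·
· · · · · · · ·
♙ ♙ ♙ ♙ · · ♙ ♙
♖ ♘ ♗ ♕ ♔ ♗ ♘ ♖


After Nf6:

♜ ♞ ♝ ♛ ♚ ♝ · ♜
♟ ♟ ♟ ♟ · ♟ ♟ ♟
· · · · ♟ ♞ · ·
· · · · · · · ·
· · · · ♙ ♙ · ·
· · · · · · · ·
♙ ♙ ♙ ♙ · · ♙ ♙
♖ ♘ ♗ ♕ ♔ ♗ ♘ ♖


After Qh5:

♜ ♞ ♝ ♛ ♚ ♝ · ♜
♟ ♟ ♟ ♟ · ♟ ♟ ♟
· · · · ♟ ♞ · ·
· · · · · · · ♕
· · · · ♙ ♙ · ·
· · · · · · · ·
♙ ♙ ♙ ♙ · · ♙ ♙
♖ ♘ ♗ · ♔ ♗ ♘ ♖


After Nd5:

♜ ♞ ♝ ♛ ♚ ♝ · ♜
♟ ♟ ♟ ♟ · ♟ ♟ ♟
· · · · ♟ · · ·
· · · ♞ · · · ♕
· · · · ♙ ♙ · ·
· · · · · · · ·
♙ ♙ ♙ ♙ · · ♙ ♙
♖ ♘ ♗ · ♔ ♗ ♘ ♖


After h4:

♜ ♞ ♝ ♛ ♚ ♝ · ♜
♟ ♟ ♟ ♟ · ♟ ♟ ♟
· · · · ♟ · · ·
· · · ♞ · · · ♕
· · · · ♙ ♙ · ♙
· · · · · · · ·
♙ ♙ ♙ ♙ · · ♙ ·
♖ ♘ ♗ · ♔ ♗ ♘ ♖


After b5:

♜ ♞ ♝ ♛ ♚ ♝ · ♜
♟ · ♟ ♟ · ♟ ♟ ♟
· · · · ♟ · · ·
· ♟ · ♞ · · · ♕
· · · · ♙ ♙ · ♙
· · · · · · · ·
♙ ♙ ♙ ♙ · · ♙ ·
♖ ♘ ♗ · ♔ ♗ ♘ ♖



  a b c d e f g h
  ─────────────────
8│♜ ♞ ♝ ♛ ♚ ♝ · ♜│8
7│♟ · ♟ ♟ · ♟ ♟ ♟│7
6│· · · · ♟ · · ·│6
5│· ♟ · ♞ · · · ♕│5
4│· · · · ♙ ♙ · ♙│4
3│· · · · · · · ·│3
2│♙ ♙ ♙ ♙ · · ♙ ·│2
1│♖ ♘ ♗ · ♔ ♗ ♘ ♖│1
  ─────────────────
  a b c d e f g h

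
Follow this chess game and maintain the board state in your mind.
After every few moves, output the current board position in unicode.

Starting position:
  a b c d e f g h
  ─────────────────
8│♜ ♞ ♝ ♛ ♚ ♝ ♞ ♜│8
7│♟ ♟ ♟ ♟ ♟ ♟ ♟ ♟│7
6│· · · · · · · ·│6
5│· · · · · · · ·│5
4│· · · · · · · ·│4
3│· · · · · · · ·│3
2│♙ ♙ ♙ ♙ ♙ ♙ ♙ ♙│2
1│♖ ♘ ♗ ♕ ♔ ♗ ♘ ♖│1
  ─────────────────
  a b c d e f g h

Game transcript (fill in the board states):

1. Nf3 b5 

  a b c d e f g h
  ─────────────────
8│♜ ♞ ♝ ♛ ♚ ♝ ♞ ♜│8
7│♟ · ♟ ♟ ♟ ♟ ♟ ♟│7
6│· · · · · · · ·│6
5│· ♟ · · · · · ·│5
4│· · · · · · · ·│4
3│· · · · · ♘ · ·│3
2│♙ ♙ ♙ ♙ ♙ ♙ ♙ ♙│2
1│♖ ♘ ♗ ♕ ♔ ♗ · ♖│1
  ─────────────────
  a b c d e f g h

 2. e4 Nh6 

  a b c d e f g h
  ─────────────────
8│♜ ♞ ♝ ♛ ♚ ♝ · ♜│8
7│♟ · ♟ ♟ ♟ ♟ ♟ ♟│7
6│· · · · · · · ♞│6
5│· ♟ · · · · · ·│5
4│· · · · ♙ · · ·│4
3│· · · · · ♘ · ·│3
2│♙ ♙ ♙ ♙ · ♙ ♙ ♙│2
1│♖ ♘ ♗ ♕ ♔ ♗ · ♖│1
  ─────────────────
  a b c d e f g h

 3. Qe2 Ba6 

  a b c d e f g h
  ─────────────────
8│♜ ♞ · ♛ ♚ ♝ · ♜│8
7│♟ · ♟ ♟ ♟ ♟ ♟ ♟│7
6│♝ · · · · · · ♞│6
5│· ♟ · · · · · ·│5
4│· · · · ♙ · · ·│4
3│· · · · · ♘ · ·│3
2│♙ ♙ ♙ ♙ ♕ ♙ ♙ ♙│2
1│♖ ♘ ♗ · ♔ ♗ · ♖│1
  ─────────────────
  a b c d e f g h

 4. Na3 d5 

  a b c d e f g h
  ─────────────────
8│♜ ♞ · ♛ ♚ ♝ · ♜│8
7│♟ · ♟ · ♟ ♟ ♟ ♟│7
6│♝ · · · · · · ♞│6
5│· ♟ · ♟ · · · ·│5
4│· · · · ♙ · · ·│4
3│♘ · · · · ♘ · ·│3
2│♙ ♙ ♙ ♙ ♕ ♙ ♙ ♙│2
1│♖ · ♗ · ♔ ♗ · ♖│1
  ─────────────────
  a b c d e f g h

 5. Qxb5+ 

  a b c d e f g h
  ─────────────────
8│♜ ♞ · ♛ ♚ ♝ · ♜│8
7│♟ · ♟ · ♟ ♟ ♟ ♟│7
6│♝ · · · · · · ♞│6
5│· ♕ · ♟ · · · ·│5
4│· · · · ♙ · · ·│4
3│♘ · · · · ♘ · ·│3
2│♙ ♙ ♙ ♙ · ♙ ♙ ♙│2
1│♖ · ♗ · ♔ ♗ · ♖│1
  ─────────────────
  a b c d e f g h
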